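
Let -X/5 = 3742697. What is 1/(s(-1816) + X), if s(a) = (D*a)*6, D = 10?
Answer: -1/18822445 ≈ -5.3128e-8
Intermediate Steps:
X = -18713485 (X = -5*3742697 = -18713485)
s(a) = 60*a (s(a) = (10*a)*6 = 60*a)
1/(s(-1816) + X) = 1/(60*(-1816) - 18713485) = 1/(-108960 - 18713485) = 1/(-18822445) = -1/18822445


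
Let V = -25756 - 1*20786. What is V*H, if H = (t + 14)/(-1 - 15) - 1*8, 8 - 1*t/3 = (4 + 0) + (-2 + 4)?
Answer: 861027/2 ≈ 4.3051e+5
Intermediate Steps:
t = 6 (t = 24 - 3*((4 + 0) + (-2 + 4)) = 24 - 3*(4 + 2) = 24 - 3*6 = 24 - 18 = 6)
V = -46542 (V = -25756 - 20786 = -46542)
H = -37/4 (H = (6 + 14)/(-1 - 15) - 1*8 = 20/(-16) - 8 = 20*(-1/16) - 8 = -5/4 - 8 = -37/4 ≈ -9.2500)
V*H = -46542*(-37/4) = 861027/2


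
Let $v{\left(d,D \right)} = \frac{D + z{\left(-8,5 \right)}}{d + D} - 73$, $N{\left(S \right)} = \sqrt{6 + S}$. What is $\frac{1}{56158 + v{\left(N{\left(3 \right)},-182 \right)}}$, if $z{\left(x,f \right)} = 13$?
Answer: $\frac{179}{10039384} \approx 1.783 \cdot 10^{-5}$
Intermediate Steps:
$v{\left(d,D \right)} = -73 + \frac{13 + D}{D + d}$ ($v{\left(d,D \right)} = \frac{D + 13}{d + D} - 73 = \frac{13 + D}{D + d} - 73 = -73 + \frac{13 + D}{D + d}$)
$\frac{1}{56158 + v{\left(N{\left(3 \right)},-182 \right)}} = \frac{1}{56158 + \frac{13 - 73 \sqrt{6 + 3} - -13104}{-182 + \sqrt{6 + 3}}} = \frac{1}{56158 + \frac{13 - 73 \sqrt{9} + 13104}{-182 + \sqrt{9}}} = \frac{1}{56158 + \frac{13 - 219 + 13104}{-182 + 3}} = \frac{1}{56158 + \frac{13 - 219 + 13104}{-179}} = \frac{1}{56158 - \frac{12898}{179}} = \frac{1}{\frac{10039384}{179}} = \frac{179}{10039384}$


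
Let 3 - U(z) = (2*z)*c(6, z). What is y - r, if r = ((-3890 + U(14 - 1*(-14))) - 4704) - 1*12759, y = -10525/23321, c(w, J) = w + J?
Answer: 542296009/23321 ≈ 23254.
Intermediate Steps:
c(w, J) = J + w
U(z) = 3 - 2*z*(6 + z) (U(z) = 3 - 2*z*(z + 6) = 3 - 2*z*(6 + z))
y = -10525/23321 (y = -10525*1/23321 = -10525/23321 ≈ -0.45131)
r = -23254 (r = ((-3890 + (3 - 2*(14 - 1*(-14))*(6 + (14 - 1*(-14))))) - 4704) - 1*12759 = ((-3890 + (3 - 2*(14 + 14)*(6 + (14 + 14)))) - 4704) - 12759 = ((-3890 + (3 - 2*28*(6 + 28))) - 4704) - 12759 = ((-3890 + (3 - 2*28*34)) - 4704) - 12759 = ((-3890 + (3 - 1904)) - 4704) - 12759 = ((-3890 - 1901) - 4704) - 12759 = (-5791 - 4704) - 12759 = -10495 - 12759 = -23254)
y - r = -10525/23321 - 1*(-23254) = -10525/23321 + 23254 = 542296009/23321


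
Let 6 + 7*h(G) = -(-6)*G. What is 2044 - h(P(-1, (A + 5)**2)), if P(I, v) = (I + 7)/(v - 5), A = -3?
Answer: 2050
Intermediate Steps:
P(I, v) = (7 + I)/(-5 + v)
h(G) = -6/7 + 6*G/7 (h(G) = -6/7 + (-(-6)*G)/7 = -6/7 + (6*G)/7 = -6/7 + 6*G/7)
2044 - h(P(-1, (A + 5)**2)) = 2044 - (-6/7 + 6*((7 - 1)/(-5 + (-3 + 5)**2))/7) = 2044 - (-6/7 + 6*(6/(-5 + 2**2))/7) = 2044 - (-6/7 + 6*(6/(-5 + 4))/7) = 2044 - (-6/7 + 6*(6/(-1))/7) = 2044 - (-6/7 + 6*(-1*6)/7) = 2044 - (-6/7 + (6/7)*(-6)) = 2044 - (-6/7 - 36/7) = 2044 - 1*(-6) = 2044 + 6 = 2050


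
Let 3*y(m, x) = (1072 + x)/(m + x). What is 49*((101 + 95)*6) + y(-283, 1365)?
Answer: 187049941/3246 ≈ 57625.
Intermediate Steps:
y(m, x) = (1072 + x)/(3*(m + x)) (y(m, x) = ((1072 + x)/(m + x))/3 = (1072 + x)/(3*(m + x)))
49*((101 + 95)*6) + y(-283, 1365) = 49*((101 + 95)*6) + (1072 + 1365)/(3*(-283 + 1365)) = 49*(196*6) + (⅓)*2437/1082 = 49*1176 + (⅓)*(1/1082)*2437 = 57624 + 2437/3246 = 187049941/3246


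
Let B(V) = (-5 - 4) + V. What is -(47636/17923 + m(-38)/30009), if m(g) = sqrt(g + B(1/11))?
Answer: -47636/17923 - 2*I*sqrt(1419)/330099 ≈ -2.6578 - 0.00022823*I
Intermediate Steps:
B(V) = -9 + V
m(g) = sqrt(-98/11 + g) (m(g) = sqrt(g + (-9 + 1/11)) = sqrt(g - 98/11) = sqrt(-98/11 + g))
-(47636/17923 + m(-38)/30009) = -(47636/17923 + (sqrt(-1078 + 121*(-38))/11)/30009) = -(47636*(1/17923) + (sqrt(-1078 - 4598)/11)*(1/30009)) = -(47636/17923 + (sqrt(-5676)/11)*(1/30009)) = -(47636/17923 + ((2*I*sqrt(1419))/11)*(1/30009)) = -(47636/17923 + (2*I*sqrt(1419)/11)*(1/30009)) = -(47636/17923 + 2*I*sqrt(1419)/330099) = -47636/17923 - 2*I*sqrt(1419)/330099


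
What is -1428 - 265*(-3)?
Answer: -633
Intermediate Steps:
-1428 - 265*(-3) = -1428 + 795 = -633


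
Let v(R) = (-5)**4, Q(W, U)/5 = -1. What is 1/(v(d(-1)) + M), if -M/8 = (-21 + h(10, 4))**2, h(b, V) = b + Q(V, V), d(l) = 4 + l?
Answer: -1/1423 ≈ -0.00070274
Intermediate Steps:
Q(W, U) = -5 (Q(W, U) = 5*(-1) = -5)
h(b, V) = -5 + b (h(b, V) = b - 5 = -5 + b)
v(R) = 625
M = -2048 (M = -8*(-21 + (-5 + 10))**2 = -8*(-21 + 5)**2 = -8*(-16)**2 = -8*256 = -2048)
1/(v(d(-1)) + M) = 1/(625 - 2048) = 1/(-1423) = -1/1423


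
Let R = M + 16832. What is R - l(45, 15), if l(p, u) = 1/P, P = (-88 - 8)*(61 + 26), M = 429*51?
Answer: 323314273/8352 ≈ 38711.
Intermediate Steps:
M = 21879
P = -8352 (P = -96*87 = -8352)
l(p, u) = -1/8352 (l(p, u) = 1/(-8352) = -1/8352)
R = 38711 (R = 21879 + 16832 = 38711)
R - l(45, 15) = 38711 - 1*(-1/8352) = 38711 + 1/8352 = 323314273/8352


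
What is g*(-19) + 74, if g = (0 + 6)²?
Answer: -610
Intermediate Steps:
g = 36 (g = 6² = 36)
g*(-19) + 74 = 36*(-19) + 74 = -684 + 74 = -610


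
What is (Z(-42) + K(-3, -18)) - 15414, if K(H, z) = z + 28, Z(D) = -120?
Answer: -15524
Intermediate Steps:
K(H, z) = 28 + z
(Z(-42) + K(-3, -18)) - 15414 = (-120 + (28 - 18)) - 15414 = (-120 + 10) - 15414 = -110 - 15414 = -15524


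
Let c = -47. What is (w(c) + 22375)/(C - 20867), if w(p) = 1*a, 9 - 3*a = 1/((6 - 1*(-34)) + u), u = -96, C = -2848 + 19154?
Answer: -3759505/766248 ≈ -4.9064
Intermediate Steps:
C = 16306
a = 505/168 (a = 3 - 1/(3*((6 - 1*(-34)) - 96)) = 3 - 1/(3*((6 + 34) - 96)) = 3 - 1/(3*(40 - 96)) = 3 - ⅓/(-56) = 3 - ⅓*(-1/56) = 3 + 1/168 = 505/168 ≈ 3.0060)
w(p) = 505/168 (w(p) = 1*(505/168) = 505/168)
(w(c) + 22375)/(C - 20867) = (505/168 + 22375)/(16306 - 20867) = (3759505/168)/(-4561) = (3759505/168)*(-1/4561) = -3759505/766248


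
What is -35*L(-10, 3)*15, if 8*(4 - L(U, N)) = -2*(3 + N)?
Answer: -5775/2 ≈ -2887.5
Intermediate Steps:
L(U, N) = 19/4 + N/4 (L(U, N) = 4 - (-1)*(3 + N)/4 = 4 - (-6 - 2*N)/8 = 4 + (¾ + N/4) = 19/4 + N/4)
-35*L(-10, 3)*15 = -35*(19/4 + (¼)*3)*15 = -35*(19/4 + ¾)*15 = -35*11/2*15 = -385/2*15 = -5775/2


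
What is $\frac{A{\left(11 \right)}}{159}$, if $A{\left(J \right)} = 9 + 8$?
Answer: $\frac{17}{159} \approx 0.10692$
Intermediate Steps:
$A{\left(J \right)} = 17$
$\frac{A{\left(11 \right)}}{159} = \frac{17}{159}$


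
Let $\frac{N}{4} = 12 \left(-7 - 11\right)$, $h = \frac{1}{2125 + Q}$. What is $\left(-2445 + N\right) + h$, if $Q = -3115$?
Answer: $- \frac{3275911}{990} \approx -3309.0$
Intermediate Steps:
$h = - \frac{1}{990}$ ($h = \frac{1}{2125 - 3115} = \frac{1}{-990} = - \frac{1}{990} \approx -0.0010101$)
$N = -864$ ($N = 4 \cdot 12 \left(-7 - 11\right) = 4 \cdot 12 \left(-18\right) = 4 \left(-216\right) = -864$)
$\left(-2445 + N\right) + h = \left(-2445 - 864\right) - \frac{1}{990} = -3309 - \frac{1}{990} = - \frac{3275911}{990}$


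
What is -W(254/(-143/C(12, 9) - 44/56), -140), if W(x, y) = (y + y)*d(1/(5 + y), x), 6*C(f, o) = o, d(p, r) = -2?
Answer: -560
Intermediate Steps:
C(f, o) = o/6
W(x, y) = -4*y (W(x, y) = (y + y)*(-2) = (2*y)*(-2) = -4*y)
-W(254/(-143/C(12, 9) - 44/56), -140) = -(-4)*(-140) = -1*560 = -560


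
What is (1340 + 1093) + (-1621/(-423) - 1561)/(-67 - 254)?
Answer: 331018721/135783 ≈ 2437.9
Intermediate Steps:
(1340 + 1093) + (-1621/(-423) - 1561)/(-67 - 254) = 2433 + (-1621*(-1/423) - 1561)/(-321) = 2433 + (1621/423 - 1561)*(-1/321) = 2433 - 658682/423*(-1/321) = 2433 + 658682/135783 = 331018721/135783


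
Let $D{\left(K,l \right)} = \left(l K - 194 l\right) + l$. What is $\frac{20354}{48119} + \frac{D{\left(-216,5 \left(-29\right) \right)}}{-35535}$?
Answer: $- \frac{426083581}{341981733} \approx -1.2459$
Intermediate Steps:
$D{\left(K,l \right)} = - 193 l + K l$ ($D{\left(K,l \right)} = \left(K l - 194 l\right) + l = \left(- 194 l + K l\right) + l = - 193 l + K l$)
$\frac{20354}{48119} + \frac{D{\left(-216,5 \left(-29\right) \right)}}{-35535} = \frac{20354}{48119} + \frac{5 \left(-29\right) \left(-193 - 216\right)}{-35535} = 20354 \cdot \frac{1}{48119} + \left(-145\right) \left(-409\right) \left(- \frac{1}{35535}\right) = \frac{20354}{48119} + 59305 \left(- \frac{1}{35535}\right) = \frac{20354}{48119} - \frac{11861}{7107} = - \frac{426083581}{341981733}$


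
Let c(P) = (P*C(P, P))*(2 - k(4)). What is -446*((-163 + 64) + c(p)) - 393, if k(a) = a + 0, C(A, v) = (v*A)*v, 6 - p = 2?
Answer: 272113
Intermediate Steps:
p = 4 (p = 6 - 1*2 = 6 - 2 = 4)
C(A, v) = A*v² (C(A, v) = (A*v)*v = A*v²)
k(a) = a
c(P) = -2*P⁴ (c(P) = (P*(P*P²))*(2 - 1*4) = (P*P³)*(2 - 4) = P⁴*(-2) = -2*P⁴)
-446*((-163 + 64) + c(p)) - 393 = -446*((-163 + 64) - 2*4⁴) - 393 = -446*(-99 - 2*256) - 393 = -446*(-99 - 512) - 393 = -446*(-611) - 393 = 272506 - 393 = 272113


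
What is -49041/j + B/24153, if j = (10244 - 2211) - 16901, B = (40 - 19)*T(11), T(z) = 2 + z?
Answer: 131878693/23798756 ≈ 5.5414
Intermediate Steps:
B = 273 (B = (40 - 19)*(2 + 11) = 21*13 = 273)
j = -8868 (j = 8033 - 16901 = -8868)
-49041/j + B/24153 = -49041/(-8868) + 273/24153 = -49041*(-1/8868) + 273*(1/24153) = 16347/2956 + 91/8051 = 131878693/23798756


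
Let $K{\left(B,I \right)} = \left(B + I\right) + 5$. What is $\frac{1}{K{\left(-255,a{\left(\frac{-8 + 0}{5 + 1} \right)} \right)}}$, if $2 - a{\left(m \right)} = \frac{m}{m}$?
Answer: $- \frac{1}{249} \approx -0.0040161$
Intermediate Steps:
$a{\left(m \right)} = 1$ ($a{\left(m \right)} = 2 - \frac{m}{m} = 2 - 1 = 1$)
$K{\left(B,I \right)} = 5 + B + I$
$\frac{1}{K{\left(-255,a{\left(\frac{-8 + 0}{5 + 1} \right)} \right)}} = \frac{1}{5 - 255 + 1} = \frac{1}{-249} = - \frac{1}{249}$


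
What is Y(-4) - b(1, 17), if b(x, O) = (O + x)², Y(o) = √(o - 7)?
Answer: -324 + I*√11 ≈ -324.0 + 3.3166*I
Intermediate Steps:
Y(o) = √(-7 + o)
Y(-4) - b(1, 17) = √(-7 - 4) - (17 + 1)² = √(-11) - 1*18² = I*√11 - 1*324 = I*√11 - 324 = -324 + I*√11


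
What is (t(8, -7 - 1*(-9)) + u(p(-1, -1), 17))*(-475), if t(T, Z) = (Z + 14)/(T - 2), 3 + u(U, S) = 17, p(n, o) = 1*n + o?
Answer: -23750/3 ≈ -7916.7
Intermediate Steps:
p(n, o) = n + o
u(U, S) = 14 (u(U, S) = -3 + 17 = 14)
t(T, Z) = (14 + Z)/(-2 + T)
(t(8, -7 - 1*(-9)) + u(p(-1, -1), 17))*(-475) = ((14 + (-7 - 1*(-9)))/(-2 + 8) + 14)*(-475) = ((14 + (-7 + 9))/6 + 14)*(-475) = ((14 + 2)/6 + 14)*(-475) = ((1/6)*16 + 14)*(-475) = (8/3 + 14)*(-475) = (50/3)*(-475) = -23750/3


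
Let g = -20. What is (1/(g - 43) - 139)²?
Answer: 76702564/3969 ≈ 19325.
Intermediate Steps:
(1/(g - 43) - 139)² = (1/(-20 - 43) - 139)² = (1/(-63) - 139)² = (-1/63 - 139)² = (-8758/63)² = 76702564/3969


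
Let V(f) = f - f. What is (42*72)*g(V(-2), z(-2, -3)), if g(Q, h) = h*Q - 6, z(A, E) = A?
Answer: -18144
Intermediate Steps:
V(f) = 0
g(Q, h) = -6 + Q*h (g(Q, h) = Q*h - 6 = -6 + Q*h)
(42*72)*g(V(-2), z(-2, -3)) = (42*72)*(-6 + 0*(-2)) = 3024*(-6 + 0) = 3024*(-6) = -18144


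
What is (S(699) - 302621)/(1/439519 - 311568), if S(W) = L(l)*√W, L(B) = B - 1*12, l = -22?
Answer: 12091607209/12449095981 + 14943646*√699/136940055791 ≈ 0.97417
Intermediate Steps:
L(B) = -12 + B (L(B) = B - 12 = -12 + B)
S(W) = -34*√W (S(W) = (-12 - 22)*√W = -34*√W)
(S(699) - 302621)/(1/439519 - 311568) = (-34*√699 - 302621)/(1/439519 - 311568) = (-302621 - 34*√699)/(1/439519 - 311568) = (-302621 - 34*√699)/(-136940055791/439519) = (-302621 - 34*√699)*(-439519/136940055791) = 12091607209/12449095981 + 14943646*√699/136940055791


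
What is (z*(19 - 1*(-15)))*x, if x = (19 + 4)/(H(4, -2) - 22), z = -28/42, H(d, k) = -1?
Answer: 68/3 ≈ 22.667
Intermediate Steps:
z = -2/3 (z = -28*1/42 = -2/3 ≈ -0.66667)
x = -1 (x = (19 + 4)/(-1 - 22) = 23/(-23) = 23*(-1/23) = -1)
(z*(19 - 1*(-15)))*x = -2*(19 - 1*(-15))/3*(-1) = -2*(19 + 15)/3*(-1) = -2/3*34*(-1) = -68/3*(-1) = 68/3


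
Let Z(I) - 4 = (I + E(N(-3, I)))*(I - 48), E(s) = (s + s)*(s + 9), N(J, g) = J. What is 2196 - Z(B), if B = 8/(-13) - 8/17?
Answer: 18149264/48841 ≈ 371.60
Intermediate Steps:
E(s) = 2*s*(9 + s) (E(s) = (2*s)*(9 + s) = 2*s*(9 + s))
B = -240/221 (B = 8*(-1/13) - 8*1/17 = -8/13 - 8/17 = -240/221 ≈ -1.0860)
Z(I) = 4 + (-48 + I)*(-36 + I) (Z(I) = 4 + (I + 2*(-3)*(9 - 3))*(I - 48) = 4 + (I + 2*(-3)*6)*(-48 + I) = 4 + (I - 36)*(-48 + I) = 4 + (-36 + I)*(-48 + I) = 4 + (-48 + I)*(-36 + I))
2196 - Z(B) = 2196 - (1732 + (-240/221)**2 - 84*(-240/221)) = 2196 - (1732 + 57600/48841 + 20160/221) = 2196 - 1*89105572/48841 = 2196 - 89105572/48841 = 18149264/48841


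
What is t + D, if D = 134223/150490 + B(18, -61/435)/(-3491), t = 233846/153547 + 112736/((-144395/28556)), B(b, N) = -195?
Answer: -51932674143139201771917/2329597960225129670 ≈ -22293.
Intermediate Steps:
t = -494278435055982/22171419065 (t = 233846*(1/153547) + 112736/((-144395*1/28556)) = 233846/153547 + 112736/(-144395/28556) = 233846/153547 + 112736*(-28556/144395) = 233846/153547 - 3219289216/144395 = -494278435055982/22171419065 ≈ -22294.)
D = 497918043/525360590 (D = 134223/150490 - 195/(-3491) = 134223*(1/150490) - 195*(-1/3491) = 134223/150490 + 195/3491 = 497918043/525360590 ≈ 0.94776)
t + D = -494278435055982/22171419065 + 497918043/525360590 = -51932674143139201771917/2329597960225129670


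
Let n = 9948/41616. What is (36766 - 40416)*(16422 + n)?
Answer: -103937993125/1734 ≈ -5.9941e+7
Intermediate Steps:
n = 829/3468 (n = 9948*(1/41616) = 829/3468 ≈ 0.23904)
(36766 - 40416)*(16422 + n) = (36766 - 40416)*(16422 + 829/3468) = -3650*56952325/3468 = -103937993125/1734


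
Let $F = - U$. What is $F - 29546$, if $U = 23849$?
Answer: $-53395$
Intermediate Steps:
$F = -23849$ ($F = \left(-1\right) 23849 = -23849$)
$F - 29546 = -23849 - 29546 = -53395$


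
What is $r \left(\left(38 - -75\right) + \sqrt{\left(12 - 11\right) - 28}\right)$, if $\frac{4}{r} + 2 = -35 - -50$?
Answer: $\frac{452}{13} + \frac{12 i \sqrt{3}}{13} \approx 34.769 + 1.5988 i$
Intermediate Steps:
$r = \frac{4}{13}$ ($r = \frac{4}{-2 - -15} = \frac{4}{-2 + \left(-35 + 50\right)} = \frac{4}{-2 + 15} = \frac{4}{13} \approx 0.30769$)
$r \left(\left(38 - -75\right) + \sqrt{\left(12 - 11\right) - 28}\right) = \frac{4 \left(\left(38 - -75\right) + \sqrt{\left(12 - 11\right) - 28}\right)}{13} = \frac{4 \left(\left(38 + 75\right) + \sqrt{\left(12 - 11\right) - 28}\right)}{13} = \frac{4 \left(113 + \sqrt{1 - 28}\right)}{13} = \frac{4 \left(113 + \sqrt{-27}\right)}{13} = \frac{4 \left(113 + 3 i \sqrt{3}\right)}{13} = \frac{452}{13} + \frac{12 i \sqrt{3}}{13}$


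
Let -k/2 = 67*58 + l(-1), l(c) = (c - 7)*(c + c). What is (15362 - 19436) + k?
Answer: -11878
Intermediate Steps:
l(c) = 2*c*(-7 + c) (l(c) = (-7 + c)*(2*c) = 2*c*(-7 + c))
k = -7804 (k = -2*(67*58 + 2*(-1)*(-7 - 1)) = -2*(3886 + 2*(-1)*(-8)) = -2*(3886 + 16) = -2*3902 = -7804)
(15362 - 19436) + k = (15362 - 19436) - 7804 = -4074 - 7804 = -11878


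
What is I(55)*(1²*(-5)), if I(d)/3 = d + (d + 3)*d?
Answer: -48675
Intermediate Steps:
I(d) = 3*d + 3*d*(3 + d) (I(d) = 3*(d + (d + 3)*d) = 3*(d + (3 + d)*d) = 3*(d + d*(3 + d)) = 3*d + 3*d*(3 + d))
I(55)*(1²*(-5)) = (3*55*(4 + 55))*(1²*(-5)) = (3*55*59)*(1*(-5)) = 9735*(-5) = -48675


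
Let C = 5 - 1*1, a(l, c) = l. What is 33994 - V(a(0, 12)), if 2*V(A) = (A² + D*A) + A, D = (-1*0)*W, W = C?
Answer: 33994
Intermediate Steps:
C = 4 (C = 5 - 1 = 4)
W = 4
D = 0 (D = -1*0*4 = 0*4 = 0)
V(A) = A/2 + A²/2 (V(A) = ((A² + 0*A) + A)/2 = ((A² + 0) + A)/2 = (A² + A)/2 = (A + A²)/2 = A/2 + A²/2)
33994 - V(a(0, 12)) = 33994 - 0*(1 + 0)/2 = 33994 - 0/2 = 33994 - 1*0 = 33994 + 0 = 33994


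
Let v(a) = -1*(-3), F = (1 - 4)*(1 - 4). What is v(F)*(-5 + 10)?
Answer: 15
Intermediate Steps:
F = 9 (F = -3*(-3) = 9)
v(a) = 3
v(F)*(-5 + 10) = 3*(-5 + 10) = 3*5 = 15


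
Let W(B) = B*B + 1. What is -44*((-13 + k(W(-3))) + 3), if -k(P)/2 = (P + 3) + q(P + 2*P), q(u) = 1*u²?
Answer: 80784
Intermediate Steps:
W(B) = 1 + B² (W(B) = B² + 1 = 1 + B²)
q(u) = u²
k(P) = -6 - 18*P² - 2*P (k(P) = -2*((P + 3) + (P + 2*P)²) = -2*((3 + P) + (3*P)²) = -2*((3 + P) + 9*P²) = -2*(3 + P + 9*P²) = -6 - 18*P² - 2*P)
-44*((-13 + k(W(-3))) + 3) = -44*((-13 + (-6 - 18*(1 + (-3)²)² - 2*(1 + (-3)²))) + 3) = -44*((-13 + (-6 - 18*(1 + 9)² - 2*(1 + 9))) + 3) = -44*((-13 + (-6 - 18*10² - 2*10)) + 3) = -44*((-13 + (-6 - 18*100 - 20)) + 3) = -44*((-13 + (-6 - 1800 - 20)) + 3) = -44*((-13 - 1826) + 3) = -44*(-1839 + 3) = -44*(-1836) = 80784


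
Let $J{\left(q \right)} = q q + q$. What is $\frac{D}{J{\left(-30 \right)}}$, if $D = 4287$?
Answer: $\frac{1429}{290} \approx 4.9276$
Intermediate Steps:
$J{\left(q \right)} = q + q^{2}$ ($J{\left(q \right)} = q^{2} + q = q + q^{2}$)
$\frac{D}{J{\left(-30 \right)}} = \frac{4287}{\left(-30\right) \left(1 - 30\right)} = \frac{4287}{\left(-30\right) \left(-29\right)} = \frac{4287}{870} = 4287 \cdot \frac{1}{870} = \frac{1429}{290}$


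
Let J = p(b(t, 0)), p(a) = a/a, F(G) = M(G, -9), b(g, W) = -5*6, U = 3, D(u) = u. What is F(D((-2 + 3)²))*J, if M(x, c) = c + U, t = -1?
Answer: -6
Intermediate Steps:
M(x, c) = 3 + c (M(x, c) = c + 3 = 3 + c)
b(g, W) = -30
F(G) = -6 (F(G) = 3 - 9 = -6)
p(a) = 1
J = 1
F(D((-2 + 3)²))*J = -6*1 = -6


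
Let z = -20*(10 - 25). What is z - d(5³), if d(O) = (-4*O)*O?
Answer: 62800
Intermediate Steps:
z = 300 (z = -20*(-15) = 300)
d(O) = -4*O²
z - d(5³) = 300 - (-4)*(5³)² = 300 - (-4)*125² = 300 - (-4)*15625 = 300 - 1*(-62500) = 300 + 62500 = 62800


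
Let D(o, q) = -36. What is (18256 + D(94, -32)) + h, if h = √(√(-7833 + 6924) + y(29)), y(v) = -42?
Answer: 18220 + √(-42 + 3*I*√101) ≈ 18222.0 + 6.8447*I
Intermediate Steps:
h = √(-42 + 3*I*√101) (h = √(√(-7833 + 6924) - 42) = √(√(-909) - 42) = √(3*I*√101 - 42) = √(-42 + 3*I*√101) ≈ 2.2024 + 6.8447*I)
(18256 + D(94, -32)) + h = (18256 - 36) + √(-42 + 3*I*√101) = 18220 + √(-42 + 3*I*√101)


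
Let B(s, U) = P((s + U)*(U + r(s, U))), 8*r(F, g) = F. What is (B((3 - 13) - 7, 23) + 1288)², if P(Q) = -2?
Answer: 1653796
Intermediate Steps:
r(F, g) = F/8
B(s, U) = -2
(B((3 - 13) - 7, 23) + 1288)² = (-2 + 1288)² = 1286² = 1653796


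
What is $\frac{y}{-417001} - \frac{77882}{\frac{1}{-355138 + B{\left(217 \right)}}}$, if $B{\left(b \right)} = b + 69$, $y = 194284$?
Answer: $\frac{11524482940877180}{417001} \approx 2.7637 \cdot 10^{10}$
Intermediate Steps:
$B{\left(b \right)} = 69 + b$
$\frac{y}{-417001} - \frac{77882}{\frac{1}{-355138 + B{\left(217 \right)}}} = \frac{194284}{-417001} - \frac{77882}{\frac{1}{-355138 + \left(69 + 217\right)}} = 194284 \left(- \frac{1}{417001}\right) - \frac{77882}{\frac{1}{-355138 + 286}} = - \frac{194284}{417001} - \frac{77882}{\frac{1}{-354852}} = - \frac{194284}{417001} - \frac{77882}{- \frac{1}{354852}} = - \frac{194284}{417001} - -27636583464 = - \frac{194284}{417001} + 27636583464 = \frac{11524482940877180}{417001}$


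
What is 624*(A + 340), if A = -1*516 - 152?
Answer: -204672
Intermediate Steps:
A = -668 (A = -516 - 152 = -668)
624*(A + 340) = 624*(-668 + 340) = 624*(-328) = -204672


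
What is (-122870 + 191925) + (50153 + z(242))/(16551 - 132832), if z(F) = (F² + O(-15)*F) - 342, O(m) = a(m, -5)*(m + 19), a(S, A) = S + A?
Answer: 8029695440/116281 ≈ 69054.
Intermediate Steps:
a(S, A) = A + S
O(m) = (-5 + m)*(19 + m) (O(m) = (-5 + m)*(m + 19) = (-5 + m)*(19 + m))
z(F) = -342 + F² - 80*F (z(F) = (F² + ((-5 - 15)*(19 - 15))*F) - 342 = (F² + (-20*4)*F) - 342 = (F² - 80*F) - 342 = -342 + F² - 80*F)
(-122870 + 191925) + (50153 + z(242))/(16551 - 132832) = (-122870 + 191925) + (50153 + (-342 + 242² - 80*242))/(16551 - 132832) = 69055 + (50153 + (-342 + 58564 - 19360))/(-116281) = 69055 + (50153 + 38862)*(-1/116281) = 69055 + 89015*(-1/116281) = 69055 - 89015/116281 = 8029695440/116281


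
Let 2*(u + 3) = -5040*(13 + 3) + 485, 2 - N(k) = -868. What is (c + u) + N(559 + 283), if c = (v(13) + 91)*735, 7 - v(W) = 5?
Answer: 58289/2 ≈ 29145.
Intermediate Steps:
N(k) = 870 (N(k) = 2 - 1*(-868) = 2 + 868 = 870)
v(W) = 2 (v(W) = 7 - 1*5 = 7 - 5 = 2)
c = 68355 (c = (2 + 91)*735 = 93*735 = 68355)
u = -80161/2 (u = -3 + (-5040*(13 + 3) + 485)/2 = -3 + (-5040*16 + 485)/2 = -3 + (-630*128 + 485)/2 = -3 + (-80640 + 485)/2 = -3 + (1/2)*(-80155) = -3 - 80155/2 = -80161/2 ≈ -40081.)
(c + u) + N(559 + 283) = (68355 - 80161/2) + 870 = 56549/2 + 870 = 58289/2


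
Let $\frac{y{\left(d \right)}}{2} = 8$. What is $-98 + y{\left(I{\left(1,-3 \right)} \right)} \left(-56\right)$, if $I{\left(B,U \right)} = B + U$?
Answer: $-994$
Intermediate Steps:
$y{\left(d \right)} = 16$ ($y{\left(d \right)} = 2 \cdot 8 = 16$)
$-98 + y{\left(I{\left(1,-3 \right)} \right)} \left(-56\right) = -98 + 16 \left(-56\right) = -98 - 896 = -994$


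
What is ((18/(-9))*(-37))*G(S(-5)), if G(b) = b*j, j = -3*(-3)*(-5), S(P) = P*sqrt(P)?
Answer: 16650*I*sqrt(5) ≈ 37231.0*I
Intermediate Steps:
S(P) = P**(3/2)
j = -45 (j = 9*(-5) = -45)
G(b) = -45*b (G(b) = b*(-45) = -45*b)
((18/(-9))*(-37))*G(S(-5)) = ((18/(-9))*(-37))*(-(-225)*I*sqrt(5)) = ((18*(-1/9))*(-37))*(-(-225)*I*sqrt(5)) = (-2*(-37))*(225*I*sqrt(5)) = 74*(225*I*sqrt(5)) = 16650*I*sqrt(5)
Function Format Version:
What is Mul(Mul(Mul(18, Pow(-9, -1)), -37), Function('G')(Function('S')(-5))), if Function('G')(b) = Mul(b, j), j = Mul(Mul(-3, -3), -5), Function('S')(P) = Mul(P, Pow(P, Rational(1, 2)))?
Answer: Mul(16650, I, Pow(5, Rational(1, 2))) ≈ Mul(37231., I)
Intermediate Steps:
Function('S')(P) = Pow(P, Rational(3, 2))
j = -45 (j = Mul(9, -5) = -45)
Function('G')(b) = Mul(-45, b) (Function('G')(b) = Mul(b, -45) = Mul(-45, b))
Mul(Mul(Mul(18, Pow(-9, -1)), -37), Function('G')(Function('S')(-5))) = Mul(Mul(Mul(18, Pow(-9, -1)), -37), Mul(-45, Pow(-5, Rational(3, 2)))) = Mul(Mul(Mul(18, Rational(-1, 9)), -37), Mul(-45, Mul(-5, I, Pow(5, Rational(1, 2))))) = Mul(Mul(-2, -37), Mul(225, I, Pow(5, Rational(1, 2)))) = Mul(74, Mul(225, I, Pow(5, Rational(1, 2)))) = Mul(16650, I, Pow(5, Rational(1, 2)))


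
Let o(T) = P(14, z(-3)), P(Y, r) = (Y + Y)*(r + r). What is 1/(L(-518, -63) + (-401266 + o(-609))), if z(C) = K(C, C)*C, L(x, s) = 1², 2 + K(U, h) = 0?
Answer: -1/400929 ≈ -2.4942e-6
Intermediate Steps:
K(U, h) = -2 (K(U, h) = -2 + 0 = -2)
L(x, s) = 1
z(C) = -2*C
P(Y, r) = 4*Y*r (P(Y, r) = (2*Y)*(2*r) = 4*Y*r)
o(T) = 336 (o(T) = 4*14*(-2*(-3)) = 4*14*6 = 336)
1/(L(-518, -63) + (-401266 + o(-609))) = 1/(1 + (-401266 + 336)) = 1/(1 - 400930) = 1/(-400929) = -1/400929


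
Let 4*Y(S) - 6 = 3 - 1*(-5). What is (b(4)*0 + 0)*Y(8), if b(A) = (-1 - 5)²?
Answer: 0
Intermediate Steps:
Y(S) = 7/2 (Y(S) = 3/2 + (3 - 1*(-5))/4 = 3/2 + (3 + 5)/4 = 3/2 + (¼)*8 = 3/2 + 2 = 7/2)
b(A) = 36 (b(A) = (-6)² = 36)
(b(4)*0 + 0)*Y(8) = (36*0 + 0)*(7/2) = (0 + 0)*(7/2) = 0*(7/2) = 0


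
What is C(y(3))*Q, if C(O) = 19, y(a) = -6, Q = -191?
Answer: -3629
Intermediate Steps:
C(y(3))*Q = 19*(-191) = -3629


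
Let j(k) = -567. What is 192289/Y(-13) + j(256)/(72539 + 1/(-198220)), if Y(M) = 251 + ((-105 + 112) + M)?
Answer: 2764834574124031/3522776741855 ≈ 784.85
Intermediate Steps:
Y(M) = 258 + M (Y(M) = 251 + (7 + M) = 258 + M)
192289/Y(-13) + j(256)/(72539 + 1/(-198220)) = 192289/(258 - 13) - 567/(72539 + 1/(-198220)) = 192289/245 - 567/(72539 - 1/198220) = 192289*(1/245) - 567/14378680579/198220 = 192289/245 - 567*198220/14378680579 = 192289/245 - 112390740/14378680579 = 2764834574124031/3522776741855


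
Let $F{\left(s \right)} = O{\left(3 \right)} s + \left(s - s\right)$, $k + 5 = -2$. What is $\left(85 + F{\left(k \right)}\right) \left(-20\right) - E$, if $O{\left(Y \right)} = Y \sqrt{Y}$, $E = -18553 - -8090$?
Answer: $8763 + 420 \sqrt{3} \approx 9490.5$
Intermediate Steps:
$k = -7$ ($k = -5 - 2 = -7$)
$E = -10463$ ($E = -18553 + 8090 = -10463$)
$O{\left(Y \right)} = Y^{\frac{3}{2}}$
$F{\left(s \right)} = 3 s \sqrt{3}$ ($F{\left(s \right)} = 3^{\frac{3}{2}} s + \left(s - s\right) = 3 \sqrt{3} s + 0 = 3 s \sqrt{3} + 0 = 3 s \sqrt{3}$)
$\left(85 + F{\left(k \right)}\right) \left(-20\right) - E = \left(85 + 3 \left(-7\right) \sqrt{3}\right) \left(-20\right) - -10463 = \left(85 - 21 \sqrt{3}\right) \left(-20\right) + 10463 = \left(-1700 + 420 \sqrt{3}\right) + 10463 = 8763 + 420 \sqrt{3}$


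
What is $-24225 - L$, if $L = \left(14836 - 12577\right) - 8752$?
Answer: $-17732$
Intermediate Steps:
$L = -6493$ ($L = 2259 - 8752 = -6493$)
$-24225 - L = -24225 - -6493 = -24225 + 6493 = -17732$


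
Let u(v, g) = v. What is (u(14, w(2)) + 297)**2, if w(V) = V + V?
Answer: 96721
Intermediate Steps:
w(V) = 2*V
(u(14, w(2)) + 297)**2 = (14 + 297)**2 = 311**2 = 96721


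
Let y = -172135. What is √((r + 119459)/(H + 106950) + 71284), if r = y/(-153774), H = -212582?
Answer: 11*√269857284561445477213/676810632 ≈ 266.99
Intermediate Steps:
r = 172135/153774 (r = -172135/(-153774) = -172135*(-1/153774) = 172135/153774 ≈ 1.1194)
√((r + 119459)/(H + 106950) + 71284) = √((172135/153774 + 119459)/(-212582 + 106950) + 71284) = √((18369860401/153774)/(-105632) + 71284) = √((18369860401/153774)*(-1/105632) + 71284) = √(-18369860401/16243455168 + 71284) = √(1157880088335311/16243455168) = 11*√269857284561445477213/676810632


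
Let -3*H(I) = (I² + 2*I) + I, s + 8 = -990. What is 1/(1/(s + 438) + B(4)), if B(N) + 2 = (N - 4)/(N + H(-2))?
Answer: -560/1121 ≈ -0.49955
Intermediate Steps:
s = -998 (s = -8 - 990 = -998)
H(I) = -I - I²/3 (H(I) = -((I² + 2*I) + I)/3 = -(I² + 3*I)/3 = -I - I²/3)
B(N) = -2 + (-4 + N)/(⅔ + N) (B(N) = -2 + (N - 4)/(N - ⅓*(-2)*(3 - 2)) = -2 + (-4 + N)/(N - ⅓*(-2)*1) = -2 + (-4 + N)/(N + ⅔) = -2 + (-4 + N)/(⅔ + N))
1/(1/(s + 438) + B(4)) = 1/(1/(-998 + 438) + (-16 - 3*4)/(2 + 3*4)) = 1/(1/(-560) + (-16 - 12)/(2 + 12)) = 1/(-1/560 - 28/14) = 1/(-1/560 + (1/14)*(-28)) = 1/(-1/560 - 2) = 1/(-1121/560) = -560/1121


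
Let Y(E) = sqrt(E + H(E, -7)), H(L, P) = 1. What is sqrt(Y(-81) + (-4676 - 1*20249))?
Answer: sqrt(-24925 + 4*I*sqrt(5)) ≈ 0.028 + 157.88*I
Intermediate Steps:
Y(E) = sqrt(1 + E) (Y(E) = sqrt(E + 1) = sqrt(1 + E))
sqrt(Y(-81) + (-4676 - 1*20249)) = sqrt(sqrt(1 - 81) + (-4676 - 1*20249)) = sqrt(sqrt(-80) + (-4676 - 20249)) = sqrt(4*I*sqrt(5) - 24925) = sqrt(-24925 + 4*I*sqrt(5))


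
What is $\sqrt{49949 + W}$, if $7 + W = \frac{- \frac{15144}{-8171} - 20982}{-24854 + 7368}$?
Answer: $\frac{\sqrt{254887032810593948695}}{71439053} \approx 223.48$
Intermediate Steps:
$W = - \frac{414358982}{71439053}$ ($W = -7 + \frac{- \frac{15144}{-8171} - 20982}{-24854 + 7368} = -7 + \frac{\left(-15144\right) \left(- \frac{1}{8171}\right) - 20982}{-17486} = -7 + \left(\frac{15144}{8171} - 20982\right) \left(- \frac{1}{17486}\right) = -7 - - \frac{85714389}{71439053} = -7 + \frac{85714389}{71439053} = - \frac{414358982}{71439053} \approx -5.8002$)
$\sqrt{49949 + W} = \sqrt{49949 - \frac{414358982}{71439053}} = \sqrt{\frac{3567894899315}{71439053}} = \frac{\sqrt{254887032810593948695}}{71439053}$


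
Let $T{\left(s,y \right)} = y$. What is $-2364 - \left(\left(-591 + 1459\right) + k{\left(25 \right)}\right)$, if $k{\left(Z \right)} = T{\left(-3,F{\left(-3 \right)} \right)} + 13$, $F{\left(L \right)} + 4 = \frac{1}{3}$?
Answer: $- \frac{9724}{3} \approx -3241.3$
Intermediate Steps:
$F{\left(L \right)} = - \frac{11}{3}$ ($F{\left(L \right)} = -4 + \frac{1}{3} = - \frac{11}{3}$)
$k{\left(Z \right)} = \frac{28}{3}$ ($k{\left(Z \right)} = - \frac{11}{3} + 13 = \frac{28}{3}$)
$-2364 - \left(\left(-591 + 1459\right) + k{\left(25 \right)}\right) = -2364 - \left(\left(-591 + 1459\right) + \frac{28}{3}\right) = -2364 - \left(868 + \frac{28}{3}\right) = -2364 - \frac{2632}{3} = - \frac{9724}{3}$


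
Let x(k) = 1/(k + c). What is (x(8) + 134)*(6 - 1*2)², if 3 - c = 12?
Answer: 2128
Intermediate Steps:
c = -9 (c = 3 - 1*12 = 3 - 12 = -9)
x(k) = 1/(-9 + k) (x(k) = 1/(k - 9) = 1/(-9 + k))
(x(8) + 134)*(6 - 1*2)² = (1/(-9 + 8) + 134)*(6 - 1*2)² = (1/(-1) + 134)*(6 - 2)² = (-1 + 134)*4² = 133*16 = 2128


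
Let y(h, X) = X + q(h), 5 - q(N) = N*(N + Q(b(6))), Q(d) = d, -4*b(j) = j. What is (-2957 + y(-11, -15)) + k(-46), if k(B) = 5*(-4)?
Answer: -6249/2 ≈ -3124.5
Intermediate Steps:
b(j) = -j/4
q(N) = 5 - N*(-3/2 + N) (q(N) = 5 - N*(N - 1/4*6) = 5 - N*(N - 3/2) = 5 - N*(-3/2 + N))
k(B) = -20
y(h, X) = 5 + X - h**2 + 3*h/2 (y(h, X) = X + (5 - h**2 + 3*h/2) = 5 + X - h**2 + 3*h/2)
(-2957 + y(-11, -15)) + k(-46) = (-2957 + (5 - 15 - 1*(-11)**2 + (3/2)*(-11))) - 20 = (-2957 + (5 - 15 - 1*121 - 33/2)) - 20 = (-2957 + (5 - 15 - 121 - 33/2)) - 20 = (-2957 - 295/2) - 20 = -6209/2 - 20 = -6249/2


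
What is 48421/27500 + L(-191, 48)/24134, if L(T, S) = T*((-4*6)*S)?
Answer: 328157837/30167500 ≈ 10.878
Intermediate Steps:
L(T, S) = -24*S*T (L(T, S) = T*(-24*S) = -24*S*T)
48421/27500 + L(-191, 48)/24134 = 48421/27500 - 24*48*(-191)/24134 = 48421*(1/27500) + 220032*(1/24134) = 48421/27500 + 110016/12067 = 328157837/30167500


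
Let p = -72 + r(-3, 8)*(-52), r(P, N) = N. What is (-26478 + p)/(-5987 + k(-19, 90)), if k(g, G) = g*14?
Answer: 26966/6253 ≈ 4.3125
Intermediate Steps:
k(g, G) = 14*g
p = -488 (p = -72 + 8*(-52) = -72 - 416 = -488)
(-26478 + p)/(-5987 + k(-19, 90)) = (-26478 - 488)/(-5987 + 14*(-19)) = -26966/(-5987 - 266) = -26966/(-6253) = -26966*(-1/6253) = 26966/6253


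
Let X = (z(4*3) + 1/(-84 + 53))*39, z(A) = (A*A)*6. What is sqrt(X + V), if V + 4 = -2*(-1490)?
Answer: sqrt(35240583)/31 ≈ 191.50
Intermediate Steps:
z(A) = 6*A**2 (z(A) = A**2*6 = 6*A**2)
V = 2976 (V = -4 - 2*(-1490) = -4 + 2980 = 2976)
X = 1044537/31 (X = (6*(4*3)**2 + 1/(-84 + 53))*39 = (6*12**2 + 1/(-31))*39 = (6*144 - 1/31)*39 = (864 - 1/31)*39 = (26783/31)*39 = 1044537/31 ≈ 33695.)
sqrt(X + V) = sqrt(1044537/31 + 2976) = sqrt(1136793/31) = sqrt(35240583)/31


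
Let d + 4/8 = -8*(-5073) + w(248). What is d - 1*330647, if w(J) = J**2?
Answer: -457119/2 ≈ -2.2856e+5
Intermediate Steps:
d = 204175/2 (d = -1/2 + (-8*(-5073) + 248**2) = -1/2 + (40584 + 61504) = -1/2 + 102088 = 204175/2 ≈ 1.0209e+5)
d - 1*330647 = 204175/2 - 1*330647 = 204175/2 - 330647 = -457119/2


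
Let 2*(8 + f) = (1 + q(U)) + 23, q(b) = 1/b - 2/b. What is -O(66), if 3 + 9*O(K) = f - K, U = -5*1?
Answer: 649/90 ≈ 7.2111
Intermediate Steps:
U = -5
q(b) = -1/b (q(b) = 1/b - 2/b = -1/b)
f = 41/10 (f = -8 + ((1 - 1/(-5)) + 23)/2 = -8 + ((1 - 1*(-⅕)) + 23)/2 = -8 + ((1 + ⅕) + 23)/2 = -8 + (6/5 + 23)/2 = -8 + (½)*(121/5) = -8 + 121/10 = 41/10 ≈ 4.1000)
O(K) = 11/90 - K/9 (O(K) = -⅓ + (41/10 - K)/9 = -⅓ + (41/90 - K/9) = 11/90 - K/9)
-O(66) = -(11/90 - ⅑*66) = -(11/90 - 22/3) = -1*(-649/90) = 649/90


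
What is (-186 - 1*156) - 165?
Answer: -507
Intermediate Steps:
(-186 - 1*156) - 165 = (-186 - 156) - 165 = -342 - 165 = -507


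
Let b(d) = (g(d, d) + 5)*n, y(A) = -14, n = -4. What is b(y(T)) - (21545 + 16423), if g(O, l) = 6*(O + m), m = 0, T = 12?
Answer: -37652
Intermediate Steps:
g(O, l) = 6*O (g(O, l) = 6*(O + 0) = 6*O)
b(d) = -20 - 24*d (b(d) = (6*d + 5)*(-4) = (5 + 6*d)*(-4) = -20 - 24*d)
b(y(T)) - (21545 + 16423) = (-20 - 24*(-14)) - (21545 + 16423) = (-20 + 336) - 1*37968 = 316 - 37968 = -37652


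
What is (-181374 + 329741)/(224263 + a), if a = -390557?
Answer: -148367/166294 ≈ -0.89220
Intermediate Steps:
(-181374 + 329741)/(224263 + a) = (-181374 + 329741)/(224263 - 390557) = 148367/(-166294) = 148367*(-1/166294) = -148367/166294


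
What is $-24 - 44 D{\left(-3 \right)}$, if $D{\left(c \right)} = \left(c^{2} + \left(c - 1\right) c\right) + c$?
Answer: $-816$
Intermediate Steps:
$D{\left(c \right)} = c + c^{2} + c \left(-1 + c\right)$ ($D{\left(c \right)} = \left(c^{2} + \left(c - 1\right) c\right) + c = \left(c^{2} + \left(-1 + c\right) c\right) + c = \left(c^{2} + c \left(-1 + c\right)\right) + c = c + c^{2} + c \left(-1 + c\right)$)
$-24 - 44 D{\left(-3 \right)} = -24 - 44 \cdot 2 \left(-3\right)^{2} = -24 - 44 \cdot 2 \cdot 9 = -24 - 792 = -816$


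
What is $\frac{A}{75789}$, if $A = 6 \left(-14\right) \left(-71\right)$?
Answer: $\frac{284}{3609} \approx 0.078692$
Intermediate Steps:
$A = 5964$ ($A = \left(-84\right) \left(-71\right) = 5964$)
$\frac{A}{75789} = \frac{5964}{75789} = 5964 \cdot \frac{1}{75789} = \frac{284}{3609}$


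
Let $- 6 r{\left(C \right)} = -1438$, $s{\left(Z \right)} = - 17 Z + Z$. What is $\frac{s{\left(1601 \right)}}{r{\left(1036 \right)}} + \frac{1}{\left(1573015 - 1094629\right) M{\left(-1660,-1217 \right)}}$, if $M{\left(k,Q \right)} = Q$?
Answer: $- \frac{44740579918895}{418598752878} \approx -106.88$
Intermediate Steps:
$s{\left(Z \right)} = - 16 Z$
$r{\left(C \right)} = \frac{719}{3}$ ($r{\left(C \right)} = \left(- \frac{1}{6}\right) \left(-1438\right) = \frac{719}{3}$)
$\frac{s{\left(1601 \right)}}{r{\left(1036 \right)}} + \frac{1}{\left(1573015 - 1094629\right) M{\left(-1660,-1217 \right)}} = \frac{\left(-16\right) 1601}{\frac{719}{3}} + \frac{1}{\left(1573015 - 1094629\right) \left(-1217\right)} = \left(-25616\right) \frac{3}{719} + \frac{1}{478386} \left(- \frac{1}{1217}\right) = - \frac{76848}{719} + \frac{1}{478386} \left(- \frac{1}{1217}\right) = - \frac{76848}{719} - \frac{1}{582195762} = - \frac{44740579918895}{418598752878}$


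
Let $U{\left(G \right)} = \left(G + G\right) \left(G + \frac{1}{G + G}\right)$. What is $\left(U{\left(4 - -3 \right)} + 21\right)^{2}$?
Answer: $14400$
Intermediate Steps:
$U{\left(G \right)} = 2 G \left(G + \frac{1}{2 G}\right)$
$\left(U{\left(4 - -3 \right)} + 21\right)^{2} = \left(\left(1 + 2 \left(4 - -3\right)^{2}\right) + 21\right)^{2} = \left(\left(1 + 2 \left(4 + 3\right)^{2}\right) + 21\right)^{2} = \left(\left(1 + 2 \cdot 7^{2}\right) + 21\right)^{2} = \left(\left(1 + 2 \cdot 49\right) + 21\right)^{2} = \left(\left(1 + 98\right) + 21\right)^{2} = \left(99 + 21\right)^{2} = 120^{2} = 14400$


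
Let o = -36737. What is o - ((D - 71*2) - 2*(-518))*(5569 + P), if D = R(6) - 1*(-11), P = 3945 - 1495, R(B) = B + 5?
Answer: -7382141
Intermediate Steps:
R(B) = 5 + B
P = 2450
D = 22 (D = (5 + 6) - 1*(-11) = 11 + 11 = 22)
o - ((D - 71*2) - 2*(-518))*(5569 + P) = -36737 - ((22 - 71*2) - 2*(-518))*(5569 + 2450) = -36737 - ((22 - 142) + 1036)*8019 = -36737 - (-120 + 1036)*8019 = -36737 - 916*8019 = -36737 - 1*7345404 = -36737 - 7345404 = -7382141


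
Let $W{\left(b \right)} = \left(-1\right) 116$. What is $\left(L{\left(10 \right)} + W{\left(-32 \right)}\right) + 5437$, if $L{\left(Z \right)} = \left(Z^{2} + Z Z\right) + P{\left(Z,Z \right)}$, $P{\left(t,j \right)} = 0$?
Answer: $5521$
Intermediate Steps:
$W{\left(b \right)} = -116$
$L{\left(Z \right)} = 2 Z^{2}$ ($L{\left(Z \right)} = \left(Z^{2} + Z Z\right) + 0 = \left(Z^{2} + Z^{2}\right) + 0 = 2 Z^{2} + 0 = 2 Z^{2}$)
$\left(L{\left(10 \right)} + W{\left(-32 \right)}\right) + 5437 = \left(2 \cdot 10^{2} - 116\right) + 5437 = \left(2 \cdot 100 - 116\right) + 5437 = \left(200 - 116\right) + 5437 = 84 + 5437 = 5521$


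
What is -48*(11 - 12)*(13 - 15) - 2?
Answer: -98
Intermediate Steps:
-48*(11 - 12)*(13 - 15) - 2 = -(-48)*(-2) - 2 = -48*2 - 2 = -96 - 2 = -98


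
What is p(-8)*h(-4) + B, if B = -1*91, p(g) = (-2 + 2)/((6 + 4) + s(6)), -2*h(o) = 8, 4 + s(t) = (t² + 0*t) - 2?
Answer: -91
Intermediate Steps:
s(t) = -6 + t² (s(t) = -4 + ((t² + 0*t) - 2) = -4 + ((t² + 0) - 2) = -4 + (t² - 2) = -4 + (-2 + t²) = -6 + t²)
h(o) = -4 (h(o) = -½*8 = -4)
p(g) = 0 (p(g) = (-2 + 2)/((6 + 4) + (-6 + 6²)) = 0/(10 + (-6 + 36)) = 0/(10 + 30) = 0/40 = 0*(1/40) = 0)
B = -91
p(-8)*h(-4) + B = 0*(-4) - 91 = 0 - 91 = -91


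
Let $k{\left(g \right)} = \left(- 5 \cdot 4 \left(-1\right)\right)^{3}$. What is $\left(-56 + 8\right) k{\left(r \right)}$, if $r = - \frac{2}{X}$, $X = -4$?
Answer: $-384000$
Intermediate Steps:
$r = \frac{1}{2}$ ($r = - \frac{2}{-4} = \left(-2\right) \left(- \frac{1}{4}\right) = \frac{1}{2} \approx 0.5$)
$k{\left(g \right)} = 8000$ ($k{\left(g \right)} = \left(\left(-5\right) \left(-4\right)\right)^{3} = 20^{3} = 8000$)
$\left(-56 + 8\right) k{\left(r \right)} = \left(-56 + 8\right) 8000 = \left(-48\right) 8000 = -384000$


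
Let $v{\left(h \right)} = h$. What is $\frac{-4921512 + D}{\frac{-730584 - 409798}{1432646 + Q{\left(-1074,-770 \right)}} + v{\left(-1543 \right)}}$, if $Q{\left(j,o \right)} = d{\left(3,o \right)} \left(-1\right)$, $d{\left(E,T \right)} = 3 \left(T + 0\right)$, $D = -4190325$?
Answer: $\frac{2179180862362}{369212915} \approx 5902.2$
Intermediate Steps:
$d{\left(E,T \right)} = 3 T$
$Q{\left(j,o \right)} = - 3 o$ ($Q{\left(j,o \right)} = 3 o \left(-1\right) = - 3 o$)
$\frac{-4921512 + D}{\frac{-730584 - 409798}{1432646 + Q{\left(-1074,-770 \right)}} + v{\left(-1543 \right)}} = \frac{-4921512 - 4190325}{\frac{-730584 - 409798}{1432646 - -2310} - 1543} = - \frac{9111837}{- \frac{1140382}{1432646 + 2310} - 1543} = - \frac{9111837}{- \frac{1140382}{1434956} - 1543} = - \frac{9111837}{\left(-1140382\right) \frac{1}{1434956} - 1543} = - \frac{9111837}{- \frac{570191}{717478} - 1543} = - \frac{9111837}{- \frac{1107638745}{717478}} = \left(-9111837\right) \left(- \frac{717478}{1107638745}\right) = \frac{2179180862362}{369212915}$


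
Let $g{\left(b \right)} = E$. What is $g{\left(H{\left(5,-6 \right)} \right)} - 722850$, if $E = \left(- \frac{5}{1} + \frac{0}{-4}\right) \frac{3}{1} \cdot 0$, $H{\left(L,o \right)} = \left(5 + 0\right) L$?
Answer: $-722850$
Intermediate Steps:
$H{\left(L,o \right)} = 5 L$
$E = 0$ ($E = \left(\left(-5\right) 1 + 0 \left(- \frac{1}{4}\right)\right) 3 \cdot 1 \cdot 0 = \left(-5 + 0\right) 3 \cdot 0 = \left(-5\right) 3 \cdot 0 = \left(-15\right) 0 = 0$)
$g{\left(b \right)} = 0$
$g{\left(H{\left(5,-6 \right)} \right)} - 722850 = 0 - 722850 = -722850$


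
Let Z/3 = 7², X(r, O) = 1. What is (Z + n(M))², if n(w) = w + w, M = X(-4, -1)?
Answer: 22201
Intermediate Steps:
M = 1
Z = 147 (Z = 3*7² = 3*49 = 147)
n(w) = 2*w
(Z + n(M))² = (147 + 2*1)² = (147 + 2)² = 149² = 22201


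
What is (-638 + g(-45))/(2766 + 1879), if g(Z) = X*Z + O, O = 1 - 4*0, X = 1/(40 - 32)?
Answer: -5141/37160 ≈ -0.13835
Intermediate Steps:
X = ⅛ (X = 1/8 = ⅛ ≈ 0.12500)
O = 1 (O = 1 + 0 = 1)
g(Z) = 1 + Z/8 (g(Z) = Z/8 + 1 = 1 + Z/8)
(-638 + g(-45))/(2766 + 1879) = (-638 + (1 + (⅛)*(-45)))/(2766 + 1879) = (-638 + (1 - 45/8))/4645 = (-638 - 37/8)*(1/4645) = -5141/8*1/4645 = -5141/37160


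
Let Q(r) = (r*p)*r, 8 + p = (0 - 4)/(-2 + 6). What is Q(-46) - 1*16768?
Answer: -35812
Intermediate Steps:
p = -9 (p = -8 + (0 - 4)/(-2 + 6) = -8 - 4/4 = -8 - 4*1/4 = -8 - 1 = -9)
Q(r) = -9*r**2 (Q(r) = (r*(-9))*r = (-9*r)*r = -9*r**2)
Q(-46) - 1*16768 = -9*(-46)**2 - 1*16768 = -9*2116 - 16768 = -19044 - 16768 = -35812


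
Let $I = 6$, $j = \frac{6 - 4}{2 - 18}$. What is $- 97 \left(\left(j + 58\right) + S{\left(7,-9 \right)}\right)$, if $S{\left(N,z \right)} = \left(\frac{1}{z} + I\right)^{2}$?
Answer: $- \frac{5817575}{648} \approx -8977.7$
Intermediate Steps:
$j = - \frac{1}{8}$ ($j = \frac{2}{-16} = 2 \left(- \frac{1}{16}\right) = - \frac{1}{8} \approx -0.125$)
$S{\left(N,z \right)} = \left(6 + \frac{1}{z}\right)^{2}$ ($S{\left(N,z \right)} = \left(\frac{1}{z} + 6\right)^{2} = \left(6 + \frac{1}{z}\right)^{2}$)
$- 97 \left(\left(j + 58\right) + S{\left(7,-9 \right)}\right) = - 97 \left(\left(- \frac{1}{8} + 58\right) + \frac{\left(1 + 6 \left(-9\right)\right)^{2}}{81}\right) = - 97 \left(\frac{463}{8} + \frac{\left(1 - 54\right)^{2}}{81}\right) = - 97 \left(\frac{463}{8} + \frac{\left(-53\right)^{2}}{81}\right) = - 97 \left(\frac{463}{8} + \frac{1}{81} \cdot 2809\right) = - 97 \left(\frac{463}{8} + \frac{2809}{81}\right) = \left(-97\right) \frac{59975}{648} = - \frac{5817575}{648}$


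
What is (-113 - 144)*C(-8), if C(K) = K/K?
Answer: -257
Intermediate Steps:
C(K) = 1
(-113 - 144)*C(-8) = (-113 - 144)*1 = -257*1 = -257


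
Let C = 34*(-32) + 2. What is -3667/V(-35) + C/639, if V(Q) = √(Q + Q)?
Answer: -362/213 + 3667*I*√70/70 ≈ -1.6995 + 438.29*I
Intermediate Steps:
V(Q) = √2*√Q (V(Q) = √(2*Q) = √2*√Q)
C = -1086 (C = -1088 + 2 = -1086)
-3667/V(-35) + C/639 = -3667*(-I*√70/70) - 1086/639 = -3667*(-I*√70/70) - 1086*1/639 = -3667*(-I*√70/70) - 362/213 = -(-3667)*I*√70/70 - 362/213 = 3667*I*√70/70 - 362/213 = -362/213 + 3667*I*√70/70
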